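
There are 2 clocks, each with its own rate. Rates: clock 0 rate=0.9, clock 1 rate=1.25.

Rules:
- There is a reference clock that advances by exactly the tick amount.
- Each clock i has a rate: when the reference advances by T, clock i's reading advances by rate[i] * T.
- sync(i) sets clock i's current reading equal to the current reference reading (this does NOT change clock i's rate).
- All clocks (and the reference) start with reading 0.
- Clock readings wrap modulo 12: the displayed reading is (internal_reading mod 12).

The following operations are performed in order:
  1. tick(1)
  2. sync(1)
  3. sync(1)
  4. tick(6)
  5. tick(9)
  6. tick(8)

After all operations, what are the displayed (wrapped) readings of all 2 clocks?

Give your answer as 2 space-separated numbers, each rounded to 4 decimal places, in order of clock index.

After op 1 tick(1): ref=1.0000 raw=[0.9000 1.2500]
After op 2 sync(1): ref=1.0000 raw=[0.9000 1.0000]
After op 3 sync(1): ref=1.0000 raw=[0.9000 1.0000]
After op 4 tick(6): ref=7.0000 raw=[6.3000 8.5000]
After op 5 tick(9): ref=16.0000 raw=[14.4000 19.7500]
After op 6 tick(8): ref=24.0000 raw=[21.6000 29.7500]
Wrap final raw readings (mod 12): 21.6000 mod 12 = 9.6000; 29.7500 mod 12 = 5.7500

Answer: 9.6000 5.7500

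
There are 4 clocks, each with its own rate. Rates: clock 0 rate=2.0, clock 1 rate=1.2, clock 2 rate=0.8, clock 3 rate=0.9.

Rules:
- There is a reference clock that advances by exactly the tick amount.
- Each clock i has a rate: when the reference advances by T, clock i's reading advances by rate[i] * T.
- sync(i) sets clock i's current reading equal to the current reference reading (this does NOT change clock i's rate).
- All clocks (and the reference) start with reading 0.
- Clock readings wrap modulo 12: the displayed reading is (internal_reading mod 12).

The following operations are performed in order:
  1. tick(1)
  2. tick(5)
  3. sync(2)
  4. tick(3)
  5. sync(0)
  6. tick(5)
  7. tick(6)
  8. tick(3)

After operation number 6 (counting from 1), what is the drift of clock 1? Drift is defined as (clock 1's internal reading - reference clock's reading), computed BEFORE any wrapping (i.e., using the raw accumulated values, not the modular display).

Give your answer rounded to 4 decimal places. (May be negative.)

After op 1 tick(1): ref=1.0000 raw=[2.0000 1.2000 0.8000 0.9000]
After op 2 tick(5): ref=6.0000 raw=[12.0000 7.2000 4.8000 5.4000]
After op 3 sync(2): ref=6.0000 raw=[12.0000 7.2000 6.0000 5.4000]
After op 4 tick(3): ref=9.0000 raw=[18.0000 10.8000 8.4000 8.1000]
After op 5 sync(0): ref=9.0000 raw=[9.0000 10.8000 8.4000 8.1000]
After op 6 tick(5): ref=14.0000 raw=[19.0000 16.8000 12.4000 12.6000]
Drift of clock 1 after op 6: 16.8000 - 14.0000 = 2.8000

Answer: 2.8000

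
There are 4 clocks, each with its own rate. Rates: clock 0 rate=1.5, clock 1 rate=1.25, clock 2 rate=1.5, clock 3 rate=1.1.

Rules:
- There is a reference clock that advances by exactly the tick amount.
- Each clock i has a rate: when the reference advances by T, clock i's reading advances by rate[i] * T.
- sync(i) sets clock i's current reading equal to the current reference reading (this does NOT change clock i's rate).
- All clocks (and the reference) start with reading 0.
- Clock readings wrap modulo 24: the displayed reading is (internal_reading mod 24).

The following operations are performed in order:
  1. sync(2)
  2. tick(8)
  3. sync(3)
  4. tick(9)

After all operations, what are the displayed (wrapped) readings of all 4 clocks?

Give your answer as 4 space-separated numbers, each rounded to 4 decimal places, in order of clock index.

Answer: 1.5000 21.2500 1.5000 17.9000

Derivation:
After op 1 sync(2): ref=0.0000 raw=[0.0000 0.0000 0.0000 0.0000]
After op 2 tick(8): ref=8.0000 raw=[12.0000 10.0000 12.0000 8.8000]
After op 3 sync(3): ref=8.0000 raw=[12.0000 10.0000 12.0000 8.0000]
After op 4 tick(9): ref=17.0000 raw=[25.5000 21.2500 25.5000 17.9000]
Wrap final raw readings (mod 24): 25.5000 mod 24 = 1.5000; 21.2500 mod 24 = 21.2500; 25.5000 mod 24 = 1.5000; 17.9000 mod 24 = 17.9000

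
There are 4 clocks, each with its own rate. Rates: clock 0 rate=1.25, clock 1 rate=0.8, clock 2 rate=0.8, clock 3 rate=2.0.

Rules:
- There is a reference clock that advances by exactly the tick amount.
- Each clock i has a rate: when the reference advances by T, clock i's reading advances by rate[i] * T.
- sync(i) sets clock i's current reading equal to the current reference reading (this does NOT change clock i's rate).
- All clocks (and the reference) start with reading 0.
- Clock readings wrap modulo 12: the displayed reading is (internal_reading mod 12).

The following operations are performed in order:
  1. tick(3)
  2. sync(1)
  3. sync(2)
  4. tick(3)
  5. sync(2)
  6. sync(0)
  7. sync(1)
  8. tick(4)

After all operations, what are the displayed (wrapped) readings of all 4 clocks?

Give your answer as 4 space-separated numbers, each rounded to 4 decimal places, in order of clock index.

After op 1 tick(3): ref=3.0000 raw=[3.7500 2.4000 2.4000 6.0000]
After op 2 sync(1): ref=3.0000 raw=[3.7500 3.0000 2.4000 6.0000]
After op 3 sync(2): ref=3.0000 raw=[3.7500 3.0000 3.0000 6.0000]
After op 4 tick(3): ref=6.0000 raw=[7.5000 5.4000 5.4000 12.0000]
After op 5 sync(2): ref=6.0000 raw=[7.5000 5.4000 6.0000 12.0000]
After op 6 sync(0): ref=6.0000 raw=[6.0000 5.4000 6.0000 12.0000]
After op 7 sync(1): ref=6.0000 raw=[6.0000 6.0000 6.0000 12.0000]
After op 8 tick(4): ref=10.0000 raw=[11.0000 9.2000 9.2000 20.0000]
Wrap final raw readings (mod 12): 11.0000 mod 12 = 11.0000; 9.2000 mod 12 = 9.2000; 9.2000 mod 12 = 9.2000; 20.0000 mod 12 = 8.0000

Answer: 11.0000 9.2000 9.2000 8.0000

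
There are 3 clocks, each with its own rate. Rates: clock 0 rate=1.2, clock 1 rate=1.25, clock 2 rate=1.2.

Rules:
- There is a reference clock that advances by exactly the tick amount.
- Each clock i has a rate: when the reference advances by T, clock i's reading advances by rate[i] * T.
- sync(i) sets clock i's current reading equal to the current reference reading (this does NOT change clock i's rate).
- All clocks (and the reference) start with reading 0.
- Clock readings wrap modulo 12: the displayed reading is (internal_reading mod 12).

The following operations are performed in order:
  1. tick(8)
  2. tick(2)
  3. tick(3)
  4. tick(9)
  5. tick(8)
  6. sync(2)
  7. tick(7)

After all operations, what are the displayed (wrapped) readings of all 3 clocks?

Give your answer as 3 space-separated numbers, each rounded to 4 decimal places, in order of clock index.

After op 1 tick(8): ref=8.0000 raw=[9.6000 10.0000 9.6000]
After op 2 tick(2): ref=10.0000 raw=[12.0000 12.5000 12.0000]
After op 3 tick(3): ref=13.0000 raw=[15.6000 16.2500 15.6000]
After op 4 tick(9): ref=22.0000 raw=[26.4000 27.5000 26.4000]
After op 5 tick(8): ref=30.0000 raw=[36.0000 37.5000 36.0000]
After op 6 sync(2): ref=30.0000 raw=[36.0000 37.5000 30.0000]
After op 7 tick(7): ref=37.0000 raw=[44.4000 46.2500 38.4000]
Wrap final raw readings (mod 12): 44.4000 mod 12 = 8.4000; 46.2500 mod 12 = 10.2500; 38.4000 mod 12 = 2.4000

Answer: 8.4000 10.2500 2.4000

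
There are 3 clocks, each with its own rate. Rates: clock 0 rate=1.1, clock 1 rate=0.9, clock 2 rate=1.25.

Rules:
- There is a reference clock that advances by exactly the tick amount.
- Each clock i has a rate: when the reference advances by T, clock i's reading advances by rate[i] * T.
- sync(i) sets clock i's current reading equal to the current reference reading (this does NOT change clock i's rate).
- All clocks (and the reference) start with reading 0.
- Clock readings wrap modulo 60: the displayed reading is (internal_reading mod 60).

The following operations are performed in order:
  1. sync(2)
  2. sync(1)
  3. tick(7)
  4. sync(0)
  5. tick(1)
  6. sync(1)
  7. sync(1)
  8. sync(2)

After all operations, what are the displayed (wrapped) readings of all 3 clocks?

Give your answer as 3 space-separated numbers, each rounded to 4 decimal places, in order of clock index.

Answer: 8.1000 8.0000 8.0000

Derivation:
After op 1 sync(2): ref=0.0000 raw=[0.0000 0.0000 0.0000]
After op 2 sync(1): ref=0.0000 raw=[0.0000 0.0000 0.0000]
After op 3 tick(7): ref=7.0000 raw=[7.7000 6.3000 8.7500]
After op 4 sync(0): ref=7.0000 raw=[7.0000 6.3000 8.7500]
After op 5 tick(1): ref=8.0000 raw=[8.1000 7.2000 10.0000]
After op 6 sync(1): ref=8.0000 raw=[8.1000 8.0000 10.0000]
After op 7 sync(1): ref=8.0000 raw=[8.1000 8.0000 10.0000]
After op 8 sync(2): ref=8.0000 raw=[8.1000 8.0000 8.0000]
Wrap final raw readings (mod 60): 8.1000 mod 60 = 8.1000; 8.0000 mod 60 = 8.0000; 8.0000 mod 60 = 8.0000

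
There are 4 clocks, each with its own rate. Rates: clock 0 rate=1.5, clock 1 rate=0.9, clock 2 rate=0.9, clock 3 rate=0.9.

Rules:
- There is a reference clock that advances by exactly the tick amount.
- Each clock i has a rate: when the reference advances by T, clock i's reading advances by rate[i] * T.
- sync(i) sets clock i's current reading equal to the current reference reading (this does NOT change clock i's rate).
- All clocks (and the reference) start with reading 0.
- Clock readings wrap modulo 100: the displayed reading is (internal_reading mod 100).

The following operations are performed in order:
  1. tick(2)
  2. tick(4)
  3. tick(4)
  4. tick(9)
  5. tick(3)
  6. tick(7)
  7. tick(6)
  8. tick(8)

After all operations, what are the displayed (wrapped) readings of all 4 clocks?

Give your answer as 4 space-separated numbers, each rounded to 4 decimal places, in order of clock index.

Answer: 64.5000 38.7000 38.7000 38.7000

Derivation:
After op 1 tick(2): ref=2.0000 raw=[3.0000 1.8000 1.8000 1.8000]
After op 2 tick(4): ref=6.0000 raw=[9.0000 5.4000 5.4000 5.4000]
After op 3 tick(4): ref=10.0000 raw=[15.0000 9.0000 9.0000 9.0000]
After op 4 tick(9): ref=19.0000 raw=[28.5000 17.1000 17.1000 17.1000]
After op 5 tick(3): ref=22.0000 raw=[33.0000 19.8000 19.8000 19.8000]
After op 6 tick(7): ref=29.0000 raw=[43.5000 26.1000 26.1000 26.1000]
After op 7 tick(6): ref=35.0000 raw=[52.5000 31.5000 31.5000 31.5000]
After op 8 tick(8): ref=43.0000 raw=[64.5000 38.7000 38.7000 38.7000]
Wrap final raw readings (mod 100): 64.5000 mod 100 = 64.5000; 38.7000 mod 100 = 38.7000; 38.7000 mod 100 = 38.7000; 38.7000 mod 100 = 38.7000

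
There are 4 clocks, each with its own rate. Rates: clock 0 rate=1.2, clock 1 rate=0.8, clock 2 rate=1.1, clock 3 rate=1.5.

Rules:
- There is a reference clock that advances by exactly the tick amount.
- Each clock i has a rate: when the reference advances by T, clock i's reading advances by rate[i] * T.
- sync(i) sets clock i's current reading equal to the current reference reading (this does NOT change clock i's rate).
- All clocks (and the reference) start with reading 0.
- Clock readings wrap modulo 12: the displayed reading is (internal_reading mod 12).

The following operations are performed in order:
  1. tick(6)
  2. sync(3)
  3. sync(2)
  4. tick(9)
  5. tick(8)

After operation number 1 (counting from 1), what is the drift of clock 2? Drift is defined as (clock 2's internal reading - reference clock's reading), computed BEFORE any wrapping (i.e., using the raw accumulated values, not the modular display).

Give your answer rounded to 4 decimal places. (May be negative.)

Answer: 0.6000

Derivation:
After op 1 tick(6): ref=6.0000 raw=[7.2000 4.8000 6.6000 9.0000]
Drift of clock 2 after op 1: 6.6000 - 6.0000 = 0.6000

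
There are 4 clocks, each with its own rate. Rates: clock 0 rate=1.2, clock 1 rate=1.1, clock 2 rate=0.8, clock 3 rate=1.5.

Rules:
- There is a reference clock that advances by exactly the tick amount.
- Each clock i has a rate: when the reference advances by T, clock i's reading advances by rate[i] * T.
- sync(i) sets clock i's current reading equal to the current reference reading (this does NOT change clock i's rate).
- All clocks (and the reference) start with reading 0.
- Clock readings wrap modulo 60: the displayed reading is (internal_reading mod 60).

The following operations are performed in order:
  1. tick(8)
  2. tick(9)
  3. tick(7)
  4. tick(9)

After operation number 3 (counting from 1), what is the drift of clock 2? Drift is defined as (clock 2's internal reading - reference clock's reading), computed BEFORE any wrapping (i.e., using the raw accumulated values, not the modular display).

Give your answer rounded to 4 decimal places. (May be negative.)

Answer: -4.8000

Derivation:
After op 1 tick(8): ref=8.0000 raw=[9.6000 8.8000 6.4000 12.0000]
After op 2 tick(9): ref=17.0000 raw=[20.4000 18.7000 13.6000 25.5000]
After op 3 tick(7): ref=24.0000 raw=[28.8000 26.4000 19.2000 36.0000]
Drift of clock 2 after op 3: 19.2000 - 24.0000 = -4.8000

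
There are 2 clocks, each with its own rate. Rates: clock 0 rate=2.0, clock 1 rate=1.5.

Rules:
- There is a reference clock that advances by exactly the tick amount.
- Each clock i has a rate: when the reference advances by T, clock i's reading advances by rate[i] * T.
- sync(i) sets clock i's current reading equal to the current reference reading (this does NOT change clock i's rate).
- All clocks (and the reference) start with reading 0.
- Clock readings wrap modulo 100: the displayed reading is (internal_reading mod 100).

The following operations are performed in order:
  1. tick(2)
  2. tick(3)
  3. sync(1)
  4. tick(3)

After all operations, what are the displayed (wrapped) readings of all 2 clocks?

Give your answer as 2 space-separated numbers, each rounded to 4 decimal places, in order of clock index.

After op 1 tick(2): ref=2.0000 raw=[4.0000 3.0000]
After op 2 tick(3): ref=5.0000 raw=[10.0000 7.5000]
After op 3 sync(1): ref=5.0000 raw=[10.0000 5.0000]
After op 4 tick(3): ref=8.0000 raw=[16.0000 9.5000]
Wrap final raw readings (mod 100): 16.0000 mod 100 = 16.0000; 9.5000 mod 100 = 9.5000

Answer: 16.0000 9.5000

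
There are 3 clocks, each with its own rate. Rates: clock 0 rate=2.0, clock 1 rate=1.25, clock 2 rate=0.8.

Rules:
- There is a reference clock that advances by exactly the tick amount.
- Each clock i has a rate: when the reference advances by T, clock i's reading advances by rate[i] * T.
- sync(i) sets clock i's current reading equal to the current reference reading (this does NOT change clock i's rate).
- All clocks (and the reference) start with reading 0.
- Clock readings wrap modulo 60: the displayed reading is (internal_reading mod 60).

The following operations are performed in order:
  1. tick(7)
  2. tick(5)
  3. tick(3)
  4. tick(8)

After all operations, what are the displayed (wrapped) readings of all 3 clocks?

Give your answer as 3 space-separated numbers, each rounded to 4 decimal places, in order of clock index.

After op 1 tick(7): ref=7.0000 raw=[14.0000 8.7500 5.6000]
After op 2 tick(5): ref=12.0000 raw=[24.0000 15.0000 9.6000]
After op 3 tick(3): ref=15.0000 raw=[30.0000 18.7500 12.0000]
After op 4 tick(8): ref=23.0000 raw=[46.0000 28.7500 18.4000]
Wrap final raw readings (mod 60): 46.0000 mod 60 = 46.0000; 28.7500 mod 60 = 28.7500; 18.4000 mod 60 = 18.4000

Answer: 46.0000 28.7500 18.4000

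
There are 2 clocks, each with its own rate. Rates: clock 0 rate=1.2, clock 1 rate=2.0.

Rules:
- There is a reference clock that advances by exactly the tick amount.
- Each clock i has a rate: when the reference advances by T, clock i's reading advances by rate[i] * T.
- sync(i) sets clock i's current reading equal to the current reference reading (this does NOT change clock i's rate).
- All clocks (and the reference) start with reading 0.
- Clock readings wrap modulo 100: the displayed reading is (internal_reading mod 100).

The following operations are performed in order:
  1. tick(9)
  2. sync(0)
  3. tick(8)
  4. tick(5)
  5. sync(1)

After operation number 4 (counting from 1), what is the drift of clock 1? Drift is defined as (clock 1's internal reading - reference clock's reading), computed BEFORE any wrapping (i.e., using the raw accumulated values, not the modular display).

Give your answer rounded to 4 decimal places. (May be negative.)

After op 1 tick(9): ref=9.0000 raw=[10.8000 18.0000]
After op 2 sync(0): ref=9.0000 raw=[9.0000 18.0000]
After op 3 tick(8): ref=17.0000 raw=[18.6000 34.0000]
After op 4 tick(5): ref=22.0000 raw=[24.6000 44.0000]
Drift of clock 1 after op 4: 44.0000 - 22.0000 = 22.0000

Answer: 22.0000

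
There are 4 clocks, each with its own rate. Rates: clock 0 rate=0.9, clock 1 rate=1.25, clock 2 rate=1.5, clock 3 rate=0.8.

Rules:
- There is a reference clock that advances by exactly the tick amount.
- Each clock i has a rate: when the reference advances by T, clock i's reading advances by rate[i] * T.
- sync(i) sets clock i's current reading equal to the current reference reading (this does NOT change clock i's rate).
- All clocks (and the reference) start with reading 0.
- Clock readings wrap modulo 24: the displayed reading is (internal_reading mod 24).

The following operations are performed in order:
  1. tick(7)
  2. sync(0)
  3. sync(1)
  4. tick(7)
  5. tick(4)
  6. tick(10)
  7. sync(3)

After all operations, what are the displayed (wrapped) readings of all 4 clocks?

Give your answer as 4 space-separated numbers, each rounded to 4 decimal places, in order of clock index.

Answer: 1.9000 9.2500 18.0000 4.0000

Derivation:
After op 1 tick(7): ref=7.0000 raw=[6.3000 8.7500 10.5000 5.6000]
After op 2 sync(0): ref=7.0000 raw=[7.0000 8.7500 10.5000 5.6000]
After op 3 sync(1): ref=7.0000 raw=[7.0000 7.0000 10.5000 5.6000]
After op 4 tick(7): ref=14.0000 raw=[13.3000 15.7500 21.0000 11.2000]
After op 5 tick(4): ref=18.0000 raw=[16.9000 20.7500 27.0000 14.4000]
After op 6 tick(10): ref=28.0000 raw=[25.9000 33.2500 42.0000 22.4000]
After op 7 sync(3): ref=28.0000 raw=[25.9000 33.2500 42.0000 28.0000]
Wrap final raw readings (mod 24): 25.9000 mod 24 = 1.9000; 33.2500 mod 24 = 9.2500; 42.0000 mod 24 = 18.0000; 28.0000 mod 24 = 4.0000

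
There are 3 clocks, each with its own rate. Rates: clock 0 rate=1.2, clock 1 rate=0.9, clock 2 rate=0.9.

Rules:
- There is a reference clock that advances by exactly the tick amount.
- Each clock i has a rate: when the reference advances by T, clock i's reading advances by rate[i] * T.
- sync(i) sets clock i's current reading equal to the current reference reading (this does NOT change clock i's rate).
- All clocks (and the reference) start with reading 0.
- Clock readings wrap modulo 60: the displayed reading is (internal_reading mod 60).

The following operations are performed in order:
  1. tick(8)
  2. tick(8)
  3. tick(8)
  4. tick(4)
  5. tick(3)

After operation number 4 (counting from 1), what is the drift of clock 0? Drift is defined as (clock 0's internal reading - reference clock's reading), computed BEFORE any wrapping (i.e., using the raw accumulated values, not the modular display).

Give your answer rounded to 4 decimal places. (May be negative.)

After op 1 tick(8): ref=8.0000 raw=[9.6000 7.2000 7.2000]
After op 2 tick(8): ref=16.0000 raw=[19.2000 14.4000 14.4000]
After op 3 tick(8): ref=24.0000 raw=[28.8000 21.6000 21.6000]
After op 4 tick(4): ref=28.0000 raw=[33.6000 25.2000 25.2000]
Drift of clock 0 after op 4: 33.6000 - 28.0000 = 5.6000

Answer: 5.6000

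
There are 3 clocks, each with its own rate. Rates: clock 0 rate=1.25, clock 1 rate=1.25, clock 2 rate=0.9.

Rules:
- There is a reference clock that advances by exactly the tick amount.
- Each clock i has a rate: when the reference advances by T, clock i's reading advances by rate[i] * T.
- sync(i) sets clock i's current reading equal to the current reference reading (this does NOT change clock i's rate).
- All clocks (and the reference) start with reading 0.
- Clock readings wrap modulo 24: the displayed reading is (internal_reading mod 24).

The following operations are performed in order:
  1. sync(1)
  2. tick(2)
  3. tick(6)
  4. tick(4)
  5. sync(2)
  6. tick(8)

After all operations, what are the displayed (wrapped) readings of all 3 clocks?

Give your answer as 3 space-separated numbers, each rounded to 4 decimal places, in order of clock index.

After op 1 sync(1): ref=0.0000 raw=[0.0000 0.0000 0.0000]
After op 2 tick(2): ref=2.0000 raw=[2.5000 2.5000 1.8000]
After op 3 tick(6): ref=8.0000 raw=[10.0000 10.0000 7.2000]
After op 4 tick(4): ref=12.0000 raw=[15.0000 15.0000 10.8000]
After op 5 sync(2): ref=12.0000 raw=[15.0000 15.0000 12.0000]
After op 6 tick(8): ref=20.0000 raw=[25.0000 25.0000 19.2000]
Wrap final raw readings (mod 24): 25.0000 mod 24 = 1.0000; 25.0000 mod 24 = 1.0000; 19.2000 mod 24 = 19.2000

Answer: 1.0000 1.0000 19.2000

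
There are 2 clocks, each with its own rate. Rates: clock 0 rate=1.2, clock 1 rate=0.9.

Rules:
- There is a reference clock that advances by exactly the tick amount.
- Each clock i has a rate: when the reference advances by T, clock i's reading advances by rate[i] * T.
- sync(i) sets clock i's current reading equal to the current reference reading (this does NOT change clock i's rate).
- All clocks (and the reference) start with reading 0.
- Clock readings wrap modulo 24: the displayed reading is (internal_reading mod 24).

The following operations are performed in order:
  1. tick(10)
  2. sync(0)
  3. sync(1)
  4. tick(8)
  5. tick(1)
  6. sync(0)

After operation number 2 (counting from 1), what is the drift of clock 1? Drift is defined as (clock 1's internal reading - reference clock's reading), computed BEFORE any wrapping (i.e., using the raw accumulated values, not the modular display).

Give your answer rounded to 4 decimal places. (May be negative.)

After op 1 tick(10): ref=10.0000 raw=[12.0000 9.0000]
After op 2 sync(0): ref=10.0000 raw=[10.0000 9.0000]
Drift of clock 1 after op 2: 9.0000 - 10.0000 = -1.0000

Answer: -1.0000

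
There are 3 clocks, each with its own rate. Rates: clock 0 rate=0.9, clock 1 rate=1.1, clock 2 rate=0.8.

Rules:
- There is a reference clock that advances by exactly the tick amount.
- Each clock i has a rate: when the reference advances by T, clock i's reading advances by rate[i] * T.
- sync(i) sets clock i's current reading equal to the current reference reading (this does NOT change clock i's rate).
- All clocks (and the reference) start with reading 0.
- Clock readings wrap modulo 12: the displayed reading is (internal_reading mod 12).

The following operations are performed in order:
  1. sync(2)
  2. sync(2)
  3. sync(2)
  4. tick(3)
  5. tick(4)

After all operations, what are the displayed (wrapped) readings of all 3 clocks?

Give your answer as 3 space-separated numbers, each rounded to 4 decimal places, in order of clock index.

After op 1 sync(2): ref=0.0000 raw=[0.0000 0.0000 0.0000]
After op 2 sync(2): ref=0.0000 raw=[0.0000 0.0000 0.0000]
After op 3 sync(2): ref=0.0000 raw=[0.0000 0.0000 0.0000]
After op 4 tick(3): ref=3.0000 raw=[2.7000 3.3000 2.4000]
After op 5 tick(4): ref=7.0000 raw=[6.3000 7.7000 5.6000]
Wrap final raw readings (mod 12): 6.3000 mod 12 = 6.3000; 7.7000 mod 12 = 7.7000; 5.6000 mod 12 = 5.6000

Answer: 6.3000 7.7000 5.6000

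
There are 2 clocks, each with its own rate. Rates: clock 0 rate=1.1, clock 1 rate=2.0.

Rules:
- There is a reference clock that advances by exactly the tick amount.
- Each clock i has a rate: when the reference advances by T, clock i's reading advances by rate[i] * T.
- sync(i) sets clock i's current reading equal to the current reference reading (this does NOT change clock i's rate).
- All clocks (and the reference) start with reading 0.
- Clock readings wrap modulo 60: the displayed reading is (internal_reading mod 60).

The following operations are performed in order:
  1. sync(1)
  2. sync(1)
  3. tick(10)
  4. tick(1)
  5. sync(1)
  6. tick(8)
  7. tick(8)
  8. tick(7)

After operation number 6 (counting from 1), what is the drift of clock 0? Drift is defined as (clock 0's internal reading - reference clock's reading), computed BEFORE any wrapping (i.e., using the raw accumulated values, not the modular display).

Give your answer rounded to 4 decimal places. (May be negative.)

After op 1 sync(1): ref=0.0000 raw=[0.0000 0.0000]
After op 2 sync(1): ref=0.0000 raw=[0.0000 0.0000]
After op 3 tick(10): ref=10.0000 raw=[11.0000 20.0000]
After op 4 tick(1): ref=11.0000 raw=[12.1000 22.0000]
After op 5 sync(1): ref=11.0000 raw=[12.1000 11.0000]
After op 6 tick(8): ref=19.0000 raw=[20.9000 27.0000]
Drift of clock 0 after op 6: 20.9000 - 19.0000 = 1.9000

Answer: 1.9000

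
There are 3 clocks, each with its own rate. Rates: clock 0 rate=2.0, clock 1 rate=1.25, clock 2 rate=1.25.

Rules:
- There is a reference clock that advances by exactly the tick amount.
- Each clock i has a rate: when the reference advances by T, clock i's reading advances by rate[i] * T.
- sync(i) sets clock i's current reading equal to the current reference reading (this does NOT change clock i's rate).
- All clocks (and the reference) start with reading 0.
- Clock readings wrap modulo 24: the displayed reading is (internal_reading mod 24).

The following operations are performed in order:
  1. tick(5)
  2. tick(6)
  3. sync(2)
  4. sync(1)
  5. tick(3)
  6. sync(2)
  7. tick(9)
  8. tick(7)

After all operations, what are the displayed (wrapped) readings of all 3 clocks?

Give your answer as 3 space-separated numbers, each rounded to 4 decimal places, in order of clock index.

Answer: 12.0000 10.7500 10.0000

Derivation:
After op 1 tick(5): ref=5.0000 raw=[10.0000 6.2500 6.2500]
After op 2 tick(6): ref=11.0000 raw=[22.0000 13.7500 13.7500]
After op 3 sync(2): ref=11.0000 raw=[22.0000 13.7500 11.0000]
After op 4 sync(1): ref=11.0000 raw=[22.0000 11.0000 11.0000]
After op 5 tick(3): ref=14.0000 raw=[28.0000 14.7500 14.7500]
After op 6 sync(2): ref=14.0000 raw=[28.0000 14.7500 14.0000]
After op 7 tick(9): ref=23.0000 raw=[46.0000 26.0000 25.2500]
After op 8 tick(7): ref=30.0000 raw=[60.0000 34.7500 34.0000]
Wrap final raw readings (mod 24): 60.0000 mod 24 = 12.0000; 34.7500 mod 24 = 10.7500; 34.0000 mod 24 = 10.0000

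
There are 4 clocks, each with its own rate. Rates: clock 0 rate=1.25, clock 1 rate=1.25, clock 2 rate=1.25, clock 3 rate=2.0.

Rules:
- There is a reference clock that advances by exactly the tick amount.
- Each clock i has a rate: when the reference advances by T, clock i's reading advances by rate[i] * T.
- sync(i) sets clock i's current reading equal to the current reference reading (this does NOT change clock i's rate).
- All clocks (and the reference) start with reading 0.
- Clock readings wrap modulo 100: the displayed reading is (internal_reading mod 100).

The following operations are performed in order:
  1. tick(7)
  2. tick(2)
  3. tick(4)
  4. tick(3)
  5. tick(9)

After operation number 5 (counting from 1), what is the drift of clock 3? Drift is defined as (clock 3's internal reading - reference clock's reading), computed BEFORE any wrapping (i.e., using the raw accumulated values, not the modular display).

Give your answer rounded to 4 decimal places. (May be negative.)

Answer: 25.0000

Derivation:
After op 1 tick(7): ref=7.0000 raw=[8.7500 8.7500 8.7500 14.0000]
After op 2 tick(2): ref=9.0000 raw=[11.2500 11.2500 11.2500 18.0000]
After op 3 tick(4): ref=13.0000 raw=[16.2500 16.2500 16.2500 26.0000]
After op 4 tick(3): ref=16.0000 raw=[20.0000 20.0000 20.0000 32.0000]
After op 5 tick(9): ref=25.0000 raw=[31.2500 31.2500 31.2500 50.0000]
Drift of clock 3 after op 5: 50.0000 - 25.0000 = 25.0000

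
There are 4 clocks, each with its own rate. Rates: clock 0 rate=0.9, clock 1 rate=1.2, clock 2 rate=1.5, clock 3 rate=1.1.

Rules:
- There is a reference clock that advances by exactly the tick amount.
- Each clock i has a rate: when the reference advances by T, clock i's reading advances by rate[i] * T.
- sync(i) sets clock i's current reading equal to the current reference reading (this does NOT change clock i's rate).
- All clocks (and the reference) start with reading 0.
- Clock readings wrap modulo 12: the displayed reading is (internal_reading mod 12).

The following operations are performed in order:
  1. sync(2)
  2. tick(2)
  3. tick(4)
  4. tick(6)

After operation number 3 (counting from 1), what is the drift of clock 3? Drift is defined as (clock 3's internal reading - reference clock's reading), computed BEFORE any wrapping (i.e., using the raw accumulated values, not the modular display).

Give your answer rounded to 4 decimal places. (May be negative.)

Answer: 0.6000

Derivation:
After op 1 sync(2): ref=0.0000 raw=[0.0000 0.0000 0.0000 0.0000]
After op 2 tick(2): ref=2.0000 raw=[1.8000 2.4000 3.0000 2.2000]
After op 3 tick(4): ref=6.0000 raw=[5.4000 7.2000 9.0000 6.6000]
Drift of clock 3 after op 3: 6.6000 - 6.0000 = 0.6000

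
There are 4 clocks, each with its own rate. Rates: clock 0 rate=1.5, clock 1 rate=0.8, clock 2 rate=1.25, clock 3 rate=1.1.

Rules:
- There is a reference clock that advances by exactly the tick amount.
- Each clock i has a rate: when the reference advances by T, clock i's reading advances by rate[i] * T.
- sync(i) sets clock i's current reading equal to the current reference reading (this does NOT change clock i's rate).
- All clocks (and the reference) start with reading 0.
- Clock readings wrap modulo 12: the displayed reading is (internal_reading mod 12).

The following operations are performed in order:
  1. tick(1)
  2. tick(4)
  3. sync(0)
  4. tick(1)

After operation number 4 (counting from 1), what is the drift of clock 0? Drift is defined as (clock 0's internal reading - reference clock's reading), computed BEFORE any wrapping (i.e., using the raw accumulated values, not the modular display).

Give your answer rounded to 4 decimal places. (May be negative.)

Answer: 0.5000

Derivation:
After op 1 tick(1): ref=1.0000 raw=[1.5000 0.8000 1.2500 1.1000]
After op 2 tick(4): ref=5.0000 raw=[7.5000 4.0000 6.2500 5.5000]
After op 3 sync(0): ref=5.0000 raw=[5.0000 4.0000 6.2500 5.5000]
After op 4 tick(1): ref=6.0000 raw=[6.5000 4.8000 7.5000 6.6000]
Drift of clock 0 after op 4: 6.5000 - 6.0000 = 0.5000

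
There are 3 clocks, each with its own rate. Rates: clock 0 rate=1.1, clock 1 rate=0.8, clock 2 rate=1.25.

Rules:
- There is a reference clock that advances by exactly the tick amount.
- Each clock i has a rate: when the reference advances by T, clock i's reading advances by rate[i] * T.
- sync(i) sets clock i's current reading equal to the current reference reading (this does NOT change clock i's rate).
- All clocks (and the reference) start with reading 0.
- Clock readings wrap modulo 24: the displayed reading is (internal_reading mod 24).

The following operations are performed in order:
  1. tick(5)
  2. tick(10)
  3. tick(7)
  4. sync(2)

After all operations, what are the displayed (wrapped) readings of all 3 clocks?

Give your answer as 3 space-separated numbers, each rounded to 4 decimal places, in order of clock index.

After op 1 tick(5): ref=5.0000 raw=[5.5000 4.0000 6.2500]
After op 2 tick(10): ref=15.0000 raw=[16.5000 12.0000 18.7500]
After op 3 tick(7): ref=22.0000 raw=[24.2000 17.6000 27.5000]
After op 4 sync(2): ref=22.0000 raw=[24.2000 17.6000 22.0000]
Wrap final raw readings (mod 24): 24.2000 mod 24 = 0.2000; 17.6000 mod 24 = 17.6000; 22.0000 mod 24 = 22.0000

Answer: 0.2000 17.6000 22.0000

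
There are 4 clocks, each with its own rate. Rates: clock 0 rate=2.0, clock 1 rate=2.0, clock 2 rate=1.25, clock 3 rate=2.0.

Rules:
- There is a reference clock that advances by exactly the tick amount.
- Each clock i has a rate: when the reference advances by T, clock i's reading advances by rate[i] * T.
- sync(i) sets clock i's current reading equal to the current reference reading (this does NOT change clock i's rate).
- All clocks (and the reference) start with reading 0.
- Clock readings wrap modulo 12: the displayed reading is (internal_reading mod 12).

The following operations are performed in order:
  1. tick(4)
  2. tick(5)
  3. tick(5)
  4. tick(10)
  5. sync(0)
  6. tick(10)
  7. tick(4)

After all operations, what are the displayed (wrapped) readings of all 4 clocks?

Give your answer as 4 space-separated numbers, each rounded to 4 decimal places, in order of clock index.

Answer: 4.0000 4.0000 11.5000 4.0000

Derivation:
After op 1 tick(4): ref=4.0000 raw=[8.0000 8.0000 5.0000 8.0000]
After op 2 tick(5): ref=9.0000 raw=[18.0000 18.0000 11.2500 18.0000]
After op 3 tick(5): ref=14.0000 raw=[28.0000 28.0000 17.5000 28.0000]
After op 4 tick(10): ref=24.0000 raw=[48.0000 48.0000 30.0000 48.0000]
After op 5 sync(0): ref=24.0000 raw=[24.0000 48.0000 30.0000 48.0000]
After op 6 tick(10): ref=34.0000 raw=[44.0000 68.0000 42.5000 68.0000]
After op 7 tick(4): ref=38.0000 raw=[52.0000 76.0000 47.5000 76.0000]
Wrap final raw readings (mod 12): 52.0000 mod 12 = 4.0000; 76.0000 mod 12 = 4.0000; 47.5000 mod 12 = 11.5000; 76.0000 mod 12 = 4.0000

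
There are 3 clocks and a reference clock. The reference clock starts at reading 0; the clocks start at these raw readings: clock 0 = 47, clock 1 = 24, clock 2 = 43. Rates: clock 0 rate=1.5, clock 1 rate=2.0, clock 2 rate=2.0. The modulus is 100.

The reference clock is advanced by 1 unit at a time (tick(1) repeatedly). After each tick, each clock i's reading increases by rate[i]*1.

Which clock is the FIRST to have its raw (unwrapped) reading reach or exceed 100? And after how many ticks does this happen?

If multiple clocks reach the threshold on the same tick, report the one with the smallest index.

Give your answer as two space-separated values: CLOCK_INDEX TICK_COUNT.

clock 0: start=47, rate=1.5, needs 100-47 = 53; ticks = ceil(53/1.5) = ceil(35.3333) = 36; reading at tick 36 = 47 + 1.5*36 = 101.0000
clock 1: start=24, rate=2.0, needs 100-24 = 76; ticks = ceil(76/2.0) = ceil(38.0000) = 38; reading at tick 38 = 24 + 2.0*38 = 100.0000
clock 2: start=43, rate=2.0, needs 100-43 = 57; ticks = ceil(57/2.0) = ceil(28.5000) = 29; reading at tick 29 = 43 + 2.0*29 = 101.0000
Minimum tick count = 29; winners = [2]; smallest index = 2

Answer: 2 29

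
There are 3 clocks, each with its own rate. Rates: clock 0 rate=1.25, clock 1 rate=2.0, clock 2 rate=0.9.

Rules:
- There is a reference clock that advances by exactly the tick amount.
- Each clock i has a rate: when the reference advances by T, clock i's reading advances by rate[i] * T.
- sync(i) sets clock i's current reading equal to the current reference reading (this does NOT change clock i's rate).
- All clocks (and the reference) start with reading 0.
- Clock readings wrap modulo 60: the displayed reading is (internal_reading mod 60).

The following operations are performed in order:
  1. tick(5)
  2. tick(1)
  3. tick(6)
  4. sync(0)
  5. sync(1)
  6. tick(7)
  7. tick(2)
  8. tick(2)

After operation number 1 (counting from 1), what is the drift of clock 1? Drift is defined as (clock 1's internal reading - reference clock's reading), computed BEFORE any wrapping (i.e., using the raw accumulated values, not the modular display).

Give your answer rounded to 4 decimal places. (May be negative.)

Answer: 5.0000

Derivation:
After op 1 tick(5): ref=5.0000 raw=[6.2500 10.0000 4.5000]
Drift of clock 1 after op 1: 10.0000 - 5.0000 = 5.0000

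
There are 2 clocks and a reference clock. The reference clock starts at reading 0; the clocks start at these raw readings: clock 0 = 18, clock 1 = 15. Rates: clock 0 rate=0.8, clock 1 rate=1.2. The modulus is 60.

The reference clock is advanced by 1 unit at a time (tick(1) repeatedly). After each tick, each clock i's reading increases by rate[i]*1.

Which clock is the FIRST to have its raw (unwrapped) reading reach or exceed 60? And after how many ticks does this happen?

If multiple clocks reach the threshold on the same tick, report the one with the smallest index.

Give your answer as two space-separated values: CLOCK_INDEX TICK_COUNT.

clock 0: start=18, rate=0.8, needs 60-18 = 42; ticks = ceil(42/0.8) = ceil(52.5000) = 53; reading at tick 53 = 18 + 0.8*53 = 60.4000
clock 1: start=15, rate=1.2, needs 60-15 = 45; ticks = ceil(45/1.2) = ceil(37.5000) = 38; reading at tick 38 = 15 + 1.2*38 = 60.6000
Minimum tick count = 38; winners = [1]; smallest index = 1

Answer: 1 38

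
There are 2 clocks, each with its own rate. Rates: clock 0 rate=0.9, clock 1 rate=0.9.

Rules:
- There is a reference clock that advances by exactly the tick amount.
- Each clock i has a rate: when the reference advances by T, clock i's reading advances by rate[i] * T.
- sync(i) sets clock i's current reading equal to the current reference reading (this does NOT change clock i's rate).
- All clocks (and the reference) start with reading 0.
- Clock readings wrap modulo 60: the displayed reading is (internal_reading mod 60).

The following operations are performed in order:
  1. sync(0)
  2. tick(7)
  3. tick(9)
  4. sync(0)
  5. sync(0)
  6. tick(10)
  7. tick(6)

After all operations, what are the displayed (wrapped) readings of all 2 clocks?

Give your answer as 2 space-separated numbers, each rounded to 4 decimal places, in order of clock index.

Answer: 30.4000 28.8000

Derivation:
After op 1 sync(0): ref=0.0000 raw=[0.0000 0.0000]
After op 2 tick(7): ref=7.0000 raw=[6.3000 6.3000]
After op 3 tick(9): ref=16.0000 raw=[14.4000 14.4000]
After op 4 sync(0): ref=16.0000 raw=[16.0000 14.4000]
After op 5 sync(0): ref=16.0000 raw=[16.0000 14.4000]
After op 6 tick(10): ref=26.0000 raw=[25.0000 23.4000]
After op 7 tick(6): ref=32.0000 raw=[30.4000 28.8000]
Wrap final raw readings (mod 60): 30.4000 mod 60 = 30.4000; 28.8000 mod 60 = 28.8000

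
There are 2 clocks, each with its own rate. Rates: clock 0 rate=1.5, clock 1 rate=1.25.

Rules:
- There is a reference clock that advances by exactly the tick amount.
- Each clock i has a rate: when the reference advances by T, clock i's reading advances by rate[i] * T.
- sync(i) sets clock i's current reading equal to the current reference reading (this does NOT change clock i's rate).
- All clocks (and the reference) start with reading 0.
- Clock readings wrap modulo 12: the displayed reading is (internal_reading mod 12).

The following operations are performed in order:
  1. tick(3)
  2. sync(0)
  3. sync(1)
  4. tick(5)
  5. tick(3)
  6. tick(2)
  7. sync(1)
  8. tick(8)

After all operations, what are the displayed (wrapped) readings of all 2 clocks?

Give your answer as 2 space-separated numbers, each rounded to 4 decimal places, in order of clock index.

After op 1 tick(3): ref=3.0000 raw=[4.5000 3.7500]
After op 2 sync(0): ref=3.0000 raw=[3.0000 3.7500]
After op 3 sync(1): ref=3.0000 raw=[3.0000 3.0000]
After op 4 tick(5): ref=8.0000 raw=[10.5000 9.2500]
After op 5 tick(3): ref=11.0000 raw=[15.0000 13.0000]
After op 6 tick(2): ref=13.0000 raw=[18.0000 15.5000]
After op 7 sync(1): ref=13.0000 raw=[18.0000 13.0000]
After op 8 tick(8): ref=21.0000 raw=[30.0000 23.0000]
Wrap final raw readings (mod 12): 30.0000 mod 12 = 6.0000; 23.0000 mod 12 = 11.0000

Answer: 6.0000 11.0000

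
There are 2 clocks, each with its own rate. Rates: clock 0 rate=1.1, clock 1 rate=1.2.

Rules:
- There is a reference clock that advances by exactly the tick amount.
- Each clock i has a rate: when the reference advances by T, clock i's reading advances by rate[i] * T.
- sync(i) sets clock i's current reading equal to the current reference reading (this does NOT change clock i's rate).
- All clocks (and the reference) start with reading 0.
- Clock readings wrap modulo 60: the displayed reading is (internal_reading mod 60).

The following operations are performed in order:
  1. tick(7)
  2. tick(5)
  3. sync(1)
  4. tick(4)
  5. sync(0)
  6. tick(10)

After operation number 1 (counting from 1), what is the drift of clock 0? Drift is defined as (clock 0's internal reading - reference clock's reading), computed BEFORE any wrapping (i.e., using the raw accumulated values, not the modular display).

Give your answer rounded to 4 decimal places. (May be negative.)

After op 1 tick(7): ref=7.0000 raw=[7.7000 8.4000]
Drift of clock 0 after op 1: 7.7000 - 7.0000 = 0.7000

Answer: 0.7000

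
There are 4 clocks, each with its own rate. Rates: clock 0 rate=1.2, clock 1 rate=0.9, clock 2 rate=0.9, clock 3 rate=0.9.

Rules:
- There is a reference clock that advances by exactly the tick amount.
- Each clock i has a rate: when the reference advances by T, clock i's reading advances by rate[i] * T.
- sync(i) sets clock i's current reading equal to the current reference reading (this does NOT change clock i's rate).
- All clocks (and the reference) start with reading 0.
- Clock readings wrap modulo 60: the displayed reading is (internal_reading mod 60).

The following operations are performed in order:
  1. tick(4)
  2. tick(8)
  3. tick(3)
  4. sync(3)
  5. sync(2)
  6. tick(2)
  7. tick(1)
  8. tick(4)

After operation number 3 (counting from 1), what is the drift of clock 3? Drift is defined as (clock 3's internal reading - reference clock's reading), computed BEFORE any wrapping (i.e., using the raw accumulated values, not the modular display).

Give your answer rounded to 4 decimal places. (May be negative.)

After op 1 tick(4): ref=4.0000 raw=[4.8000 3.6000 3.6000 3.6000]
After op 2 tick(8): ref=12.0000 raw=[14.4000 10.8000 10.8000 10.8000]
After op 3 tick(3): ref=15.0000 raw=[18.0000 13.5000 13.5000 13.5000]
Drift of clock 3 after op 3: 13.5000 - 15.0000 = -1.5000

Answer: -1.5000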